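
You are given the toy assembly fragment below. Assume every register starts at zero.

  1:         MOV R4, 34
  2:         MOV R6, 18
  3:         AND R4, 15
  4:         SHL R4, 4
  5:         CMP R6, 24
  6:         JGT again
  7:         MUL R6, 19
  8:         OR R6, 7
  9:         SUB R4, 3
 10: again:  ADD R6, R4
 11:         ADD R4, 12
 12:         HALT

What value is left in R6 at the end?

372

after MOV R4, 34: R4=34
after MOV R6, 18: R6=18
after AND R4, 15: R4=34&15=2
after SHL R4, 4: R4=2<<4=32
CMP R6, 24  (cmp 18,24)
JGT again: not taken
after MUL R6, 19: R6=18*19=342
after OR R6, 7: R6=342|7=343
after SUB R4, 3: R4=32-3=29
after ADD R6, R4: R6=343+29=372
after ADD R4, 12: R4=29+12=41
halt.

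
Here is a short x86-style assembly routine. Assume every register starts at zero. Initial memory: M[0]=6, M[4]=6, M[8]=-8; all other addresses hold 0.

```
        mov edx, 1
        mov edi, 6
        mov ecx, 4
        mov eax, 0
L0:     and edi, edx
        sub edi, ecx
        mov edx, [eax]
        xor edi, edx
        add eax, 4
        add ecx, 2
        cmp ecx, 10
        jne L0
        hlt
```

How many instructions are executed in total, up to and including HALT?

after mov edx, 1: edx=1
after mov edi, 6: edi=6
after mov ecx, 4: ecx=4
after mov eax, 0: eax=0
after and edi, edx: edi=6&1=0
after sub edi, ecx: edi=0-4=-4
after mov edx, [eax]: edx=M[0]=6
after xor edi, edx: edi=(-4)^6=-6
after add eax, 4: eax=0+4=4
after add ecx, 2: ecx=4+2=6
cmp ecx, 10  (cmp 6,10)
jne L0: taken
after and edi, edx: edi=(-6)&6=2
after sub edi, ecx: edi=2-6=-4
after mov edx, [eax]: edx=M[4]=6
after xor edi, edx: edi=(-4)^6=-6
after add eax, 4: eax=4+4=8
after add ecx, 2: ecx=6+2=8
cmp ecx, 10  (cmp 8,10)
jne L0: taken
after and edi, edx: edi=(-6)&6=2
after sub edi, ecx: edi=2-8=-6
after mov edx, [eax]: edx=M[8]=-8
after xor edi, edx: edi=(-6)^(-8)=2
after add eax, 4: eax=8+4=12
after add ecx, 2: ecx=8+2=10
cmp ecx, 10  (cmp 10,10)
jne L0: not taken
halt.
Total executed instructions: 29.

29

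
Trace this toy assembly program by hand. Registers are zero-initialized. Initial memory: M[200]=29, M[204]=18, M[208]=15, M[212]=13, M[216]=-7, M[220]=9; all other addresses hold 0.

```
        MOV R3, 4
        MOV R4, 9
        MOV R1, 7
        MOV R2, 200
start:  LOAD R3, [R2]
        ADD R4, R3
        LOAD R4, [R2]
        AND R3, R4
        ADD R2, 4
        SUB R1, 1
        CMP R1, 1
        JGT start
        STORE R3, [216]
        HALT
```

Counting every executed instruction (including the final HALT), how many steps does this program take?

54

after MOV R3, 4: R3=4
after MOV R4, 9: R4=9
after MOV R1, 7: R1=7
after MOV R2, 200: R2=200
after LOAD R3, [R2]: R3=M[200]=29
after ADD R4, R3: R4=9+29=38
after LOAD R4, [R2]: R4=M[200]=29
after AND R3, R4: R3=29&29=29
after ADD R2, 4: R2=200+4=204
after SUB R1, 1: R1=7-1=6
CMP R1, 1  (cmp 6,1)
JGT start: taken
after LOAD R3, [R2]: R3=M[204]=18
after ADD R4, R3: R4=29+18=47
after LOAD R4, [R2]: R4=M[204]=18
after AND R3, R4: R3=18&18=18
after ADD R2, 4: R2=204+4=208
after SUB R1, 1: R1=6-1=5
CMP R1, 1  (cmp 5,1)
JGT start: taken
after LOAD R3, [R2]: R3=M[208]=15
after ADD R4, R3: R4=18+15=33
after LOAD R4, [R2]: R4=M[208]=15
after AND R3, R4: R3=15&15=15
after ADD R2, 4: R2=208+4=212
after SUB R1, 1: R1=5-1=4
CMP R1, 1  (cmp 4,1)
JGT start: taken
after LOAD R3, [R2]: R3=M[212]=13
after ADD R4, R3: R4=15+13=28
after LOAD R4, [R2]: R4=M[212]=13
after AND R3, R4: R3=13&13=13
after ADD R2, 4: R2=212+4=216
after SUB R1, 1: R1=4-1=3
CMP R1, 1  (cmp 3,1)
JGT start: taken
after LOAD R3, [R2]: R3=M[216]=-7
after ADD R4, R3: R4=13+(-7)=6
after LOAD R4, [R2]: R4=M[216]=-7
after AND R3, R4: R3=(-7)&(-7)=-7
after ADD R2, 4: R2=216+4=220
after SUB R1, 1: R1=3-1=2
CMP R1, 1  (cmp 2,1)
JGT start: taken
after LOAD R3, [R2]: R3=M[220]=9
after ADD R4, R3: R4=(-7)+9=2
after LOAD R4, [R2]: R4=M[220]=9
after AND R3, R4: R3=9&9=9
after ADD R2, 4: R2=220+4=224
after SUB R1, 1: R1=2-1=1
CMP R1, 1  (cmp 1,1)
JGT start: not taken
STORE R3, [216] → M[216]=9
halt.
Total executed instructions: 54.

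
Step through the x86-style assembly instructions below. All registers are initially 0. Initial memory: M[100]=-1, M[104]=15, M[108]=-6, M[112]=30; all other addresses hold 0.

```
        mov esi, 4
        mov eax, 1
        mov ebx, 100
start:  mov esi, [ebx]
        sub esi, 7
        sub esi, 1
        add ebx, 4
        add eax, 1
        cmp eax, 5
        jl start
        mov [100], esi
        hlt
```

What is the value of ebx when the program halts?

116

mov esi, 4 → esi=4
mov eax, 1 → eax=1
mov ebx, 100 → ebx=100
mov esi, [ebx] → esi=M[100]=-1
sub esi, 7 → esi=(-1)-7=-8
sub esi, 1 → esi=(-8)-1=-9
add ebx, 4 → ebx=100+4=104
add eax, 1 → eax=1+1=2
cmp eax, 5  (cmp 2,5)
jl start: taken
mov esi, [ebx] → esi=M[104]=15
sub esi, 7 → esi=15-7=8
sub esi, 1 → esi=8-1=7
add ebx, 4 → ebx=104+4=108
add eax, 1 → eax=2+1=3
cmp eax, 5  (cmp 3,5)
jl start: taken
mov esi, [ebx] → esi=M[108]=-6
sub esi, 7 → esi=(-6)-7=-13
sub esi, 1 → esi=(-13)-1=-14
add ebx, 4 → ebx=108+4=112
add eax, 1 → eax=3+1=4
cmp eax, 5  (cmp 4,5)
jl start: taken
mov esi, [ebx] → esi=M[112]=30
sub esi, 7 → esi=30-7=23
sub esi, 1 → esi=23-1=22
add ebx, 4 → ebx=112+4=116
add eax, 1 → eax=4+1=5
cmp eax, 5  (cmp 5,5)
jl start: not taken
mov [100], esi → M[100]=22
halt.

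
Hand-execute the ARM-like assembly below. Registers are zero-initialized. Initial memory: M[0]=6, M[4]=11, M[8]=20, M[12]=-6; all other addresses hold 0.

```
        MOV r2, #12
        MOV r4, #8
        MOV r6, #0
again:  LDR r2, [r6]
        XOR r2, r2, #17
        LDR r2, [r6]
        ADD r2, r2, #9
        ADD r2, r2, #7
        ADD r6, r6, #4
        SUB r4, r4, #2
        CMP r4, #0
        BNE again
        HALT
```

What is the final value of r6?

after MOV r2, #12: r2=12
after MOV r4, #8: r4=8
after MOV r6, #0: r6=0
after LDR r2, [r6]: r2=M[0]=6
after XOR r2, r2, #17: r2=6^17=23
after LDR r2, [r6]: r2=M[0]=6
after ADD r2, r2, #9: r2=6+9=15
after ADD r2, r2, #7: r2=15+7=22
after ADD r6, r6, #4: r6=0+4=4
after SUB r4, r4, #2: r4=8-2=6
CMP r4, #0  (cmp 6,0)
BNE again: taken
after LDR r2, [r6]: r2=M[4]=11
after XOR r2, r2, #17: r2=11^17=26
after LDR r2, [r6]: r2=M[4]=11
after ADD r2, r2, #9: r2=11+9=20
after ADD r2, r2, #7: r2=20+7=27
after ADD r6, r6, #4: r6=4+4=8
after SUB r4, r4, #2: r4=6-2=4
CMP r4, #0  (cmp 4,0)
BNE again: taken
after LDR r2, [r6]: r2=M[8]=20
after XOR r2, r2, #17: r2=20^17=5
after LDR r2, [r6]: r2=M[8]=20
after ADD r2, r2, #9: r2=20+9=29
after ADD r2, r2, #7: r2=29+7=36
after ADD r6, r6, #4: r6=8+4=12
after SUB r4, r4, #2: r4=4-2=2
CMP r4, #0  (cmp 2,0)
BNE again: taken
after LDR r2, [r6]: r2=M[12]=-6
after XOR r2, r2, #17: r2=(-6)^17=-21
after LDR r2, [r6]: r2=M[12]=-6
after ADD r2, r2, #9: r2=(-6)+9=3
after ADD r2, r2, #7: r2=3+7=10
after ADD r6, r6, #4: r6=12+4=16
after SUB r4, r4, #2: r4=2-2=0
CMP r4, #0  (cmp 0,0)
BNE again: not taken
halt.

16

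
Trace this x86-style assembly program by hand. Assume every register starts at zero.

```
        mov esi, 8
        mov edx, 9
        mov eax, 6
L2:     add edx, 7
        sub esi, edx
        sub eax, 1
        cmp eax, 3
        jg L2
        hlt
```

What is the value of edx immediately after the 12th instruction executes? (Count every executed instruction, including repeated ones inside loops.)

esi=8
edx=9
eax=6
edx=9+7=16
esi=8-16=-8
eax=6-1=5
cmp eax, 3  (cmp 5,3)
jg L2: taken
edx=16+7=23
esi=(-8)-23=-31
eax=5-1=4
cmp eax, 3  (cmp 4,3)
After step 12: edx = 23.

23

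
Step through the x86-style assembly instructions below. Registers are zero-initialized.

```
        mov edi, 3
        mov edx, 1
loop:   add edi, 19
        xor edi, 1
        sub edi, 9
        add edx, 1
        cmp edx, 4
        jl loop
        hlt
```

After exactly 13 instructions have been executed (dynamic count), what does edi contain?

23

after mov edi, 3: edi=3
after mov edx, 1: edx=1
after add edi, 19: edi=3+19=22
after xor edi, 1: edi=22^1=23
after sub edi, 9: edi=23-9=14
after add edx, 1: edx=1+1=2
cmp edx, 4  (cmp 2,4)
jl loop: taken
after add edi, 19: edi=14+19=33
after xor edi, 1: edi=33^1=32
after sub edi, 9: edi=32-9=23
after add edx, 1: edx=2+1=3
cmp edx, 4  (cmp 3,4)
After step 13: edi = 23.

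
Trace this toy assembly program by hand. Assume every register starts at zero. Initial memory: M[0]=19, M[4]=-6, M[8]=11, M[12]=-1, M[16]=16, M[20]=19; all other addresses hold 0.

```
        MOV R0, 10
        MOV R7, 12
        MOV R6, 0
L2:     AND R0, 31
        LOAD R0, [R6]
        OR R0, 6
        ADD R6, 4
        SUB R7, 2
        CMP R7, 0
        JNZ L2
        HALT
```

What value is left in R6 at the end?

MOV R0, 10 → R0=10
MOV R7, 12 → R7=12
MOV R6, 0 → R6=0
AND R0, 31 → R0=10&31=10
LOAD R0, [R6] → R0=M[0]=19
OR R0, 6 → R0=19|6=23
ADD R6, 4 → R6=0+4=4
SUB R7, 2 → R7=12-2=10
CMP R7, 0  (cmp 10,0)
JNZ L2: taken
AND R0, 31 → R0=23&31=23
LOAD R0, [R6] → R0=M[4]=-6
OR R0, 6 → R0=(-6)|6=-2
ADD R6, 4 → R6=4+4=8
SUB R7, 2 → R7=10-2=8
CMP R7, 0  (cmp 8,0)
JNZ L2: taken
AND R0, 31 → R0=(-2)&31=30
LOAD R0, [R6] → R0=M[8]=11
OR R0, 6 → R0=11|6=15
ADD R6, 4 → R6=8+4=12
SUB R7, 2 → R7=8-2=6
CMP R7, 0  (cmp 6,0)
JNZ L2: taken
AND R0, 31 → R0=15&31=15
LOAD R0, [R6] → R0=M[12]=-1
OR R0, 6 → R0=(-1)|6=-1
ADD R6, 4 → R6=12+4=16
SUB R7, 2 → R7=6-2=4
CMP R7, 0  (cmp 4,0)
JNZ L2: taken
AND R0, 31 → R0=(-1)&31=31
LOAD R0, [R6] → R0=M[16]=16
OR R0, 6 → R0=16|6=22
ADD R6, 4 → R6=16+4=20
SUB R7, 2 → R7=4-2=2
CMP R7, 0  (cmp 2,0)
JNZ L2: taken
AND R0, 31 → R0=22&31=22
LOAD R0, [R6] → R0=M[20]=19
OR R0, 6 → R0=19|6=23
ADD R6, 4 → R6=20+4=24
SUB R7, 2 → R7=2-2=0
CMP R7, 0  (cmp 0,0)
JNZ L2: not taken
halt.

24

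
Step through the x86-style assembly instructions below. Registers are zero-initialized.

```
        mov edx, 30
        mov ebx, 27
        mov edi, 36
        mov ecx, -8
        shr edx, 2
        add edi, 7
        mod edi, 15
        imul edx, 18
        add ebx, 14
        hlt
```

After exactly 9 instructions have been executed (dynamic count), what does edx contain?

126

mov edx, 30 → edx=30
mov ebx, 27 → ebx=27
mov edi, 36 → edi=36
mov ecx, -8 → ecx=-8
shr edx, 2 → edx=30>>2=7
add edi, 7 → edi=36+7=43
mod edi, 15 → edi=43%15=13
imul edx, 18 → edx=7*18=126
add ebx, 14 → ebx=27+14=41
After step 9: edx = 126.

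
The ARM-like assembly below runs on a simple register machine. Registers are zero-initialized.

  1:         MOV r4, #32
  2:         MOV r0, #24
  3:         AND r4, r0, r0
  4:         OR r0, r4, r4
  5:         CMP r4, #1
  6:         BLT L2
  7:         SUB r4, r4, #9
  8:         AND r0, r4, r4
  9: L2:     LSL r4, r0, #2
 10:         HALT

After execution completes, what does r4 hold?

r4=32
r0=24
r4=24&24=24
r0=24|24=24
CMP r4, #1  (cmp 24,1)
BLT L2: not taken
r4=24-9=15
r0=15&15=15
r4=15<<2=60
halt.

60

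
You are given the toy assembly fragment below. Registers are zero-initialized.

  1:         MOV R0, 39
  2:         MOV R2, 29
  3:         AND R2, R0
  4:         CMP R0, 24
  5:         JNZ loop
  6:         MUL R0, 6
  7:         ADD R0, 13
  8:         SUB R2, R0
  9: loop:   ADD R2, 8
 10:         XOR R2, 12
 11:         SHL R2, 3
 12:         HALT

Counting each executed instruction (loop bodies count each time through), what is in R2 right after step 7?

1

R0=39
R2=29
R2=29&39=5
CMP R0, 24  (cmp 39,24)
JNZ loop: taken
R2=5+8=13
R2=13^12=1
After step 7: R2 = 1.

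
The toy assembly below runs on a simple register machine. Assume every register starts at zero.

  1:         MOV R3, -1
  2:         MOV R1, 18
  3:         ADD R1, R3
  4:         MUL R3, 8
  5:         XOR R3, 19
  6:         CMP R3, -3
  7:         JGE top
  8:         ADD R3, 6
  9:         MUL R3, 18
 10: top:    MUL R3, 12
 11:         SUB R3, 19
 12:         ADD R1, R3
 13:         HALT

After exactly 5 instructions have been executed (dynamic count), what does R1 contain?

17

R3=-1
R1=18
R1=18+(-1)=17
R3=(-1)*8=-8
R3=(-8)^19=-21
After step 5: R1 = 17.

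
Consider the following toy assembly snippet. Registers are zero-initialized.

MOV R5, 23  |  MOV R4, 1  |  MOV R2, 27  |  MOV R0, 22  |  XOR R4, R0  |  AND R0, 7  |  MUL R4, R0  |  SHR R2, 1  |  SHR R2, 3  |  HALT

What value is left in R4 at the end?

138

MOV R5, 23 → R5=23
MOV R4, 1 → R4=1
MOV R2, 27 → R2=27
MOV R0, 22 → R0=22
XOR R4, R0 → R4=1^22=23
AND R0, 7 → R0=22&7=6
MUL R4, R0 → R4=23*6=138
SHR R2, 1 → R2=27>>1=13
SHR R2, 3 → R2=13>>3=1
halt.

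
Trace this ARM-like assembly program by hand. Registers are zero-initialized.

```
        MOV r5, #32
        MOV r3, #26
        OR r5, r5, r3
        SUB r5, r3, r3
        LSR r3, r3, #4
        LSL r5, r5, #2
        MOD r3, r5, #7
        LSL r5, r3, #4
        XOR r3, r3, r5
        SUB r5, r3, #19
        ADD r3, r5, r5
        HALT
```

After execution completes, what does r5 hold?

after MOV r5, #32: r5=32
after MOV r3, #26: r3=26
after OR r5, r5, r3: r5=32|26=58
after SUB r5, r3, r3: r5=26-26=0
after LSR r3, r3, #4: r3=26>>4=1
after LSL r5, r5, #2: r5=0<<2=0
after MOD r3, r5, #7: r3=0%7=0
after LSL r5, r3, #4: r5=0<<4=0
after XOR r3, r3, r5: r3=0^0=0
after SUB r5, r3, #19: r5=0-19=-19
after ADD r3, r5, r5: r3=(-19)+(-19)=-38
halt.

-19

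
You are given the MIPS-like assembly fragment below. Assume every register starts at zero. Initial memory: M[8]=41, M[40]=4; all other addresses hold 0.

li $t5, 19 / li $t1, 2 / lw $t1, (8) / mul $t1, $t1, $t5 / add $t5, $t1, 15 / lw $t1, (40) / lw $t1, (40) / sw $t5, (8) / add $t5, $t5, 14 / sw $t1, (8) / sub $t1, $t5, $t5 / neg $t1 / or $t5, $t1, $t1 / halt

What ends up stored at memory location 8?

4

li $t5, 19 → $t5=19
li $t1, 2 → $t1=2
lw $t1, (8) → $t1=M[8]=41
mul $t1, $t1, $t5 → $t1=41*19=779
add $t5, $t1, 15 → $t5=779+15=794
lw $t1, (40) → $t1=M[40]=4
lw $t1, (40) → $t1=M[40]=4
sw $t5, (8) → M[8]=794
add $t5, $t5, 14 → $t5=794+14=808
sw $t1, (8) → M[8]=4
sub $t1, $t5, $t5 → $t1=808-808=0
neg $t1 → $t1=-(0)=0
or $t5, $t1, $t1 → $t5=0|0=0
halt.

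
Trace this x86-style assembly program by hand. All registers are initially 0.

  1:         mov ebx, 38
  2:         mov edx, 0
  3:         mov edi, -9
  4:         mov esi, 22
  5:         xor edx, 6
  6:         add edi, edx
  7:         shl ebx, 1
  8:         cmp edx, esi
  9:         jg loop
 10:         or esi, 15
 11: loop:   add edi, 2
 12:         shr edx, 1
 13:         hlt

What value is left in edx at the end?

after mov ebx, 38: ebx=38
after mov edx, 0: edx=0
after mov edi, -9: edi=-9
after mov esi, 22: esi=22
after xor edx, 6: edx=0^6=6
after add edi, edx: edi=(-9)+6=-3
after shl ebx, 1: ebx=38<<1=76
cmp edx, esi  (cmp 6,22)
jg loop: not taken
after or esi, 15: esi=22|15=31
after add edi, 2: edi=(-3)+2=-1
after shr edx, 1: edx=6>>1=3
halt.

3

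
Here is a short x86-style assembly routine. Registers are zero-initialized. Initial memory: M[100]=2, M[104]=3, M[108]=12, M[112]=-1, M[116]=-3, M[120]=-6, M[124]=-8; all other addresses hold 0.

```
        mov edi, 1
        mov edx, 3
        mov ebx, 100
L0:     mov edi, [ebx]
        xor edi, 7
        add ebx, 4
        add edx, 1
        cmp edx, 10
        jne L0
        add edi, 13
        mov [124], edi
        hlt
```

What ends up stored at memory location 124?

edi=1
edx=3
ebx=100
edi=M[100]=2
edi=2^7=5
ebx=100+4=104
edx=3+1=4
cmp edx, 10  (cmp 4,10)
jne L0: taken
edi=M[104]=3
edi=3^7=4
ebx=104+4=108
edx=4+1=5
cmp edx, 10  (cmp 5,10)
jne L0: taken
edi=M[108]=12
edi=12^7=11
ebx=108+4=112
edx=5+1=6
cmp edx, 10  (cmp 6,10)
jne L0: taken
edi=M[112]=-1
edi=(-1)^7=-8
ebx=112+4=116
edx=6+1=7
cmp edx, 10  (cmp 7,10)
jne L0: taken
edi=M[116]=-3
edi=(-3)^7=-6
ebx=116+4=120
edx=7+1=8
cmp edx, 10  (cmp 8,10)
jne L0: taken
edi=M[120]=-6
edi=(-6)^7=-3
ebx=120+4=124
edx=8+1=9
cmp edx, 10  (cmp 9,10)
jne L0: taken
edi=M[124]=-8
edi=(-8)^7=-1
ebx=124+4=128
edx=9+1=10
cmp edx, 10  (cmp 10,10)
jne L0: not taken
edi=(-1)+13=12
mov [124], edi → M[124]=12
halt.

12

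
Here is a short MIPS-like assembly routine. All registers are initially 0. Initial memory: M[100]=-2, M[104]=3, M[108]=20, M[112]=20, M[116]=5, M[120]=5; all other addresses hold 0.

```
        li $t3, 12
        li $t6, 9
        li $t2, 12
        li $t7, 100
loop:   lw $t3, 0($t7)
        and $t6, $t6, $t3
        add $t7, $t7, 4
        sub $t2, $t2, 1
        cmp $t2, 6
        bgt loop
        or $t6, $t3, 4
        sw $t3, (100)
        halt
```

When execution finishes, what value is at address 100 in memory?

5

$t3=12
$t6=9
$t2=12
$t7=100
$t3=M[100]=-2
$t6=9&(-2)=8
$t7=100+4=104
$t2=12-1=11
cmp $t2, 6  (cmp 11,6)
bgt loop: taken
$t3=M[104]=3
$t6=8&3=0
$t7=104+4=108
$t2=11-1=10
cmp $t2, 6  (cmp 10,6)
bgt loop: taken
$t3=M[108]=20
$t6=0&20=0
$t7=108+4=112
$t2=10-1=9
cmp $t2, 6  (cmp 9,6)
bgt loop: taken
$t3=M[112]=20
$t6=0&20=0
$t7=112+4=116
$t2=9-1=8
cmp $t2, 6  (cmp 8,6)
bgt loop: taken
$t3=M[116]=5
$t6=0&5=0
$t7=116+4=120
$t2=8-1=7
cmp $t2, 6  (cmp 7,6)
bgt loop: taken
$t3=M[120]=5
$t6=0&5=0
$t7=120+4=124
$t2=7-1=6
cmp $t2, 6  (cmp 6,6)
bgt loop: not taken
$t6=5|4=5
sw $t3, (100) → M[100]=5
halt.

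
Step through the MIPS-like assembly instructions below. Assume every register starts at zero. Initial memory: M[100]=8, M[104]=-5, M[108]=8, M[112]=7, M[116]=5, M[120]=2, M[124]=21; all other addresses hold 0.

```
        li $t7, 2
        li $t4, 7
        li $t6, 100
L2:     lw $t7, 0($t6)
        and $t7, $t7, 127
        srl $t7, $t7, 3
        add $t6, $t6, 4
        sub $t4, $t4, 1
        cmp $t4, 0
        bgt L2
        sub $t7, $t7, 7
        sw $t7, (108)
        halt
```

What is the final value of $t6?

li $t7, 2 → $t7=2
li $t4, 7 → $t4=7
li $t6, 100 → $t6=100
lw $t7, 0($t6) → $t7=M[100]=8
and $t7, $t7, 127 → $t7=8&127=8
srl $t7, $t7, 3 → $t7=8>>3=1
add $t6, $t6, 4 → $t6=100+4=104
sub $t4, $t4, 1 → $t4=7-1=6
cmp $t4, 0  (cmp 6,0)
bgt L2: taken
lw $t7, 0($t6) → $t7=M[104]=-5
and $t7, $t7, 127 → $t7=(-5)&127=123
srl $t7, $t7, 3 → $t7=123>>3=15
add $t6, $t6, 4 → $t6=104+4=108
sub $t4, $t4, 1 → $t4=6-1=5
cmp $t4, 0  (cmp 5,0)
bgt L2: taken
lw $t7, 0($t6) → $t7=M[108]=8
and $t7, $t7, 127 → $t7=8&127=8
srl $t7, $t7, 3 → $t7=8>>3=1
add $t6, $t6, 4 → $t6=108+4=112
sub $t4, $t4, 1 → $t4=5-1=4
cmp $t4, 0  (cmp 4,0)
bgt L2: taken
lw $t7, 0($t6) → $t7=M[112]=7
and $t7, $t7, 127 → $t7=7&127=7
srl $t7, $t7, 3 → $t7=7>>3=0
add $t6, $t6, 4 → $t6=112+4=116
sub $t4, $t4, 1 → $t4=4-1=3
cmp $t4, 0  (cmp 3,0)
bgt L2: taken
lw $t7, 0($t6) → $t7=M[116]=5
and $t7, $t7, 127 → $t7=5&127=5
srl $t7, $t7, 3 → $t7=5>>3=0
add $t6, $t6, 4 → $t6=116+4=120
sub $t4, $t4, 1 → $t4=3-1=2
cmp $t4, 0  (cmp 2,0)
bgt L2: taken
lw $t7, 0($t6) → $t7=M[120]=2
and $t7, $t7, 127 → $t7=2&127=2
srl $t7, $t7, 3 → $t7=2>>3=0
add $t6, $t6, 4 → $t6=120+4=124
sub $t4, $t4, 1 → $t4=2-1=1
cmp $t4, 0  (cmp 1,0)
bgt L2: taken
lw $t7, 0($t6) → $t7=M[124]=21
and $t7, $t7, 127 → $t7=21&127=21
srl $t7, $t7, 3 → $t7=21>>3=2
add $t6, $t6, 4 → $t6=124+4=128
sub $t4, $t4, 1 → $t4=1-1=0
cmp $t4, 0  (cmp 0,0)
bgt L2: not taken
sub $t7, $t7, 7 → $t7=2-7=-5
sw $t7, (108) → M[108]=-5
halt.

128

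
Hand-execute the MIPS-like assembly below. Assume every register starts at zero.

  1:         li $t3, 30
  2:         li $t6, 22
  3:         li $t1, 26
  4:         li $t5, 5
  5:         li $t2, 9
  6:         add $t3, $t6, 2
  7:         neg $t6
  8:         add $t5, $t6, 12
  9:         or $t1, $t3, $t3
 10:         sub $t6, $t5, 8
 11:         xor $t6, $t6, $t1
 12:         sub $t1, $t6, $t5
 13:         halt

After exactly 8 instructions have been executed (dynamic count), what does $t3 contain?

24

$t3=30
$t6=22
$t1=26
$t5=5
$t2=9
$t3=22+2=24
$t6=-(22)=-22
$t5=(-22)+12=-10
After step 8: $t3 = 24.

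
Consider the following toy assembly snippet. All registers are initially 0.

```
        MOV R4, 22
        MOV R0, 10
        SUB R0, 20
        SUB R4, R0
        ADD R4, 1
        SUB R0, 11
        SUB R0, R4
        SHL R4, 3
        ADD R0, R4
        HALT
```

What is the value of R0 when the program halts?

210

MOV R4, 22 → R4=22
MOV R0, 10 → R0=10
SUB R0, 20 → R0=10-20=-10
SUB R4, R0 → R4=22-(-10)=32
ADD R4, 1 → R4=32+1=33
SUB R0, 11 → R0=(-10)-11=-21
SUB R0, R4 → R0=(-21)-33=-54
SHL R4, 3 → R4=33<<3=264
ADD R0, R4 → R0=(-54)+264=210
halt.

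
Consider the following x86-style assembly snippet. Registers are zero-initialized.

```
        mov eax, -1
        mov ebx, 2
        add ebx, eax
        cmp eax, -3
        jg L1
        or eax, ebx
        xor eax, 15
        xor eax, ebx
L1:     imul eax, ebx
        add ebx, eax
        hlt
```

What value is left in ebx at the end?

0

mov eax, -1 → eax=-1
mov ebx, 2 → ebx=2
add ebx, eax → ebx=2+(-1)=1
cmp eax, -3  (cmp -1,-3)
jg L1: taken
imul eax, ebx → eax=(-1)*1=-1
add ebx, eax → ebx=1+(-1)=0
halt.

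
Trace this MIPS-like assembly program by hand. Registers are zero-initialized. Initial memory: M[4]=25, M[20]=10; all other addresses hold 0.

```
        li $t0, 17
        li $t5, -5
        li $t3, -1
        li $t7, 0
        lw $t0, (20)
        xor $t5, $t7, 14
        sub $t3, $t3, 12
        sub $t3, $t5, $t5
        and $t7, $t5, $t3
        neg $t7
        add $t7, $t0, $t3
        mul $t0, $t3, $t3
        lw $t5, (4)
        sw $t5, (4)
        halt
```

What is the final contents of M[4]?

25

after li $t0, 17: $t0=17
after li $t5, -5: $t5=-5
after li $t3, -1: $t3=-1
after li $t7, 0: $t7=0
after lw $t0, (20): $t0=M[20]=10
after xor $t5, $t7, 14: $t5=0^14=14
after sub $t3, $t3, 12: $t3=(-1)-12=-13
after sub $t3, $t5, $t5: $t3=14-14=0
after and $t7, $t5, $t3: $t7=14&0=0
after neg $t7: $t7=-(0)=0
after add $t7, $t0, $t3: $t7=10+0=10
after mul $t0, $t3, $t3: $t0=0*0=0
after lw $t5, (4): $t5=M[4]=25
sw $t5, (4) → M[4]=25
halt.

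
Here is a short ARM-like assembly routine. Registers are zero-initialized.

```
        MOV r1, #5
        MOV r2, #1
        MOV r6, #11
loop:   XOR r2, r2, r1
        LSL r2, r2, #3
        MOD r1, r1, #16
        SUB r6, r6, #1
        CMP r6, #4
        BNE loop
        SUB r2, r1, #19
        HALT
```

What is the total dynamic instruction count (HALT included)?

47

after MOV r1, #5: r1=5
after MOV r2, #1: r2=1
after MOV r6, #11: r6=11
after XOR r2, r2, r1: r2=1^5=4
after LSL r2, r2, #3: r2=4<<3=32
after MOD r1, r1, #16: r1=5%16=5
after SUB r6, r6, #1: r6=11-1=10
CMP r6, #4  (cmp 10,4)
BNE loop: taken
after XOR r2, r2, r1: r2=32^5=37
after LSL r2, r2, #3: r2=37<<3=296
after MOD r1, r1, #16: r1=5%16=5
after SUB r6, r6, #1: r6=10-1=9
CMP r6, #4  (cmp 9,4)
BNE loop: taken
after XOR r2, r2, r1: r2=296^5=301
after LSL r2, r2, #3: r2=301<<3=2408
after MOD r1, r1, #16: r1=5%16=5
after SUB r6, r6, #1: r6=9-1=8
CMP r6, #4  (cmp 8,4)
BNE loop: taken
after XOR r2, r2, r1: r2=2408^5=2413
after LSL r2, r2, #3: r2=2413<<3=19304
after MOD r1, r1, #16: r1=5%16=5
after SUB r6, r6, #1: r6=8-1=7
CMP r6, #4  (cmp 7,4)
BNE loop: taken
after XOR r2, r2, r1: r2=19304^5=19309
after LSL r2, r2, #3: r2=19309<<3=154472
after MOD r1, r1, #16: r1=5%16=5
after SUB r6, r6, #1: r6=7-1=6
CMP r6, #4  (cmp 6,4)
BNE loop: taken
after XOR r2, r2, r1: r2=154472^5=154477
after LSL r2, r2, #3: r2=154477<<3=1235816
after MOD r1, r1, #16: r1=5%16=5
after SUB r6, r6, #1: r6=6-1=5
CMP r6, #4  (cmp 5,4)
BNE loop: taken
after XOR r2, r2, r1: r2=1235816^5=1235821
after LSL r2, r2, #3: r2=1235821<<3=9886568
after MOD r1, r1, #16: r1=5%16=5
after SUB r6, r6, #1: r6=5-1=4
CMP r6, #4  (cmp 4,4)
BNE loop: not taken
after SUB r2, r1, #19: r2=5-19=-14
halt.
Total executed instructions: 47.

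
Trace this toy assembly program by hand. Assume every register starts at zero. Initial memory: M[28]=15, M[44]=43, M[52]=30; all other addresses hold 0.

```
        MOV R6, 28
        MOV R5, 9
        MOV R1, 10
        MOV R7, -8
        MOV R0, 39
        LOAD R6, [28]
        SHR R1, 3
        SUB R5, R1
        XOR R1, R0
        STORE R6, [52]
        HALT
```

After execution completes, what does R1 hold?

MOV R6, 28 → R6=28
MOV R5, 9 → R5=9
MOV R1, 10 → R1=10
MOV R7, -8 → R7=-8
MOV R0, 39 → R0=39
LOAD R6, [28] → R6=M[28]=15
SHR R1, 3 → R1=10>>3=1
SUB R5, R1 → R5=9-1=8
XOR R1, R0 → R1=1^39=38
STORE R6, [52] → M[52]=15
halt.

38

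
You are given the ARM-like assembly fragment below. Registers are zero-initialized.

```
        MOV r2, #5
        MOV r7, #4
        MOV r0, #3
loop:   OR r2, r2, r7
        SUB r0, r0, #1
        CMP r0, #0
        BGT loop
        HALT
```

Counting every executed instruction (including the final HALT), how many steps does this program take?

MOV r2, #5 → r2=5
MOV r7, #4 → r7=4
MOV r0, #3 → r0=3
OR r2, r2, r7 → r2=5|4=5
SUB r0, r0, #1 → r0=3-1=2
CMP r0, #0  (cmp 2,0)
BGT loop: taken
OR r2, r2, r7 → r2=5|4=5
SUB r0, r0, #1 → r0=2-1=1
CMP r0, #0  (cmp 1,0)
BGT loop: taken
OR r2, r2, r7 → r2=5|4=5
SUB r0, r0, #1 → r0=1-1=0
CMP r0, #0  (cmp 0,0)
BGT loop: not taken
halt.
Total executed instructions: 16.

16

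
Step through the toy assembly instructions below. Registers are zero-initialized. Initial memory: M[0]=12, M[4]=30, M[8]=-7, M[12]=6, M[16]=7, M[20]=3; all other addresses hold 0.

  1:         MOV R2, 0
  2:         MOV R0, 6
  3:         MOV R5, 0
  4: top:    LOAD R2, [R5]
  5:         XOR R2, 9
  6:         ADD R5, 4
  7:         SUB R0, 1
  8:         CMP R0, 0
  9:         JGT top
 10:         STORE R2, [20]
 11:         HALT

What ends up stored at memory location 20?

after MOV R2, 0: R2=0
after MOV R0, 6: R0=6
after MOV R5, 0: R5=0
after LOAD R2, [R5]: R2=M[0]=12
after XOR R2, 9: R2=12^9=5
after ADD R5, 4: R5=0+4=4
after SUB R0, 1: R0=6-1=5
CMP R0, 0  (cmp 5,0)
JGT top: taken
after LOAD R2, [R5]: R2=M[4]=30
after XOR R2, 9: R2=30^9=23
after ADD R5, 4: R5=4+4=8
after SUB R0, 1: R0=5-1=4
CMP R0, 0  (cmp 4,0)
JGT top: taken
after LOAD R2, [R5]: R2=M[8]=-7
after XOR R2, 9: R2=(-7)^9=-16
after ADD R5, 4: R5=8+4=12
after SUB R0, 1: R0=4-1=3
CMP R0, 0  (cmp 3,0)
JGT top: taken
after LOAD R2, [R5]: R2=M[12]=6
after XOR R2, 9: R2=6^9=15
after ADD R5, 4: R5=12+4=16
after SUB R0, 1: R0=3-1=2
CMP R0, 0  (cmp 2,0)
JGT top: taken
after LOAD R2, [R5]: R2=M[16]=7
after XOR R2, 9: R2=7^9=14
after ADD R5, 4: R5=16+4=20
after SUB R0, 1: R0=2-1=1
CMP R0, 0  (cmp 1,0)
JGT top: taken
after LOAD R2, [R5]: R2=M[20]=3
after XOR R2, 9: R2=3^9=10
after ADD R5, 4: R5=20+4=24
after SUB R0, 1: R0=1-1=0
CMP R0, 0  (cmp 0,0)
JGT top: not taken
STORE R2, [20] → M[20]=10
halt.

10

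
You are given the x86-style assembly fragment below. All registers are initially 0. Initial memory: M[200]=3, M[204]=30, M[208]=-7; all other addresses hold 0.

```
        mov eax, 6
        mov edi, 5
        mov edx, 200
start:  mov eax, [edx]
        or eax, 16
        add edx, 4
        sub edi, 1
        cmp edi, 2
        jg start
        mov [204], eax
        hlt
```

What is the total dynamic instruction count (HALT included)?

23

eax=6
edi=5
edx=200
eax=M[200]=3
eax=3|16=19
edx=200+4=204
edi=5-1=4
cmp edi, 2  (cmp 4,2)
jg start: taken
eax=M[204]=30
eax=30|16=30
edx=204+4=208
edi=4-1=3
cmp edi, 2  (cmp 3,2)
jg start: taken
eax=M[208]=-7
eax=(-7)|16=-7
edx=208+4=212
edi=3-1=2
cmp edi, 2  (cmp 2,2)
jg start: not taken
mov [204], eax → M[204]=-7
halt.
Total executed instructions: 23.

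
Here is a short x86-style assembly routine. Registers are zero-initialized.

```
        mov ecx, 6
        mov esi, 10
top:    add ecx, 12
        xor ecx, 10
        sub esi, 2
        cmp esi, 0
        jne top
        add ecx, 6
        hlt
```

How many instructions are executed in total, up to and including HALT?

29

mov ecx, 6 → ecx=6
mov esi, 10 → esi=10
add ecx, 12 → ecx=6+12=18
xor ecx, 10 → ecx=18^10=24
sub esi, 2 → esi=10-2=8
cmp esi, 0  (cmp 8,0)
jne top: taken
add ecx, 12 → ecx=24+12=36
xor ecx, 10 → ecx=36^10=46
sub esi, 2 → esi=8-2=6
cmp esi, 0  (cmp 6,0)
jne top: taken
add ecx, 12 → ecx=46+12=58
xor ecx, 10 → ecx=58^10=48
sub esi, 2 → esi=6-2=4
cmp esi, 0  (cmp 4,0)
jne top: taken
add ecx, 12 → ecx=48+12=60
xor ecx, 10 → ecx=60^10=54
sub esi, 2 → esi=4-2=2
cmp esi, 0  (cmp 2,0)
jne top: taken
add ecx, 12 → ecx=54+12=66
xor ecx, 10 → ecx=66^10=72
sub esi, 2 → esi=2-2=0
cmp esi, 0  (cmp 0,0)
jne top: not taken
add ecx, 6 → ecx=72+6=78
halt.
Total executed instructions: 29.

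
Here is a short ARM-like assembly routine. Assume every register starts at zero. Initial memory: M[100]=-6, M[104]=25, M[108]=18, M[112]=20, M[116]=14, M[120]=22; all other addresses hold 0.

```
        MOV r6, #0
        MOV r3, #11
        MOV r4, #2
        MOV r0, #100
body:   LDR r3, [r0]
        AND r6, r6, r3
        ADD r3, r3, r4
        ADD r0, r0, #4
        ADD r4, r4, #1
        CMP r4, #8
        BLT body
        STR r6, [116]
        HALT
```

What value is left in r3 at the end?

29

MOV r6, #0 → r6=0
MOV r3, #11 → r3=11
MOV r4, #2 → r4=2
MOV r0, #100 → r0=100
LDR r3, [r0] → r3=M[100]=-6
AND r6, r6, r3 → r6=0&(-6)=0
ADD r3, r3, r4 → r3=(-6)+2=-4
ADD r0, r0, #4 → r0=100+4=104
ADD r4, r4, #1 → r4=2+1=3
CMP r4, #8  (cmp 3,8)
BLT body: taken
LDR r3, [r0] → r3=M[104]=25
AND r6, r6, r3 → r6=0&25=0
ADD r3, r3, r4 → r3=25+3=28
ADD r0, r0, #4 → r0=104+4=108
ADD r4, r4, #1 → r4=3+1=4
CMP r4, #8  (cmp 4,8)
BLT body: taken
LDR r3, [r0] → r3=M[108]=18
AND r6, r6, r3 → r6=0&18=0
ADD r3, r3, r4 → r3=18+4=22
ADD r0, r0, #4 → r0=108+4=112
ADD r4, r4, #1 → r4=4+1=5
CMP r4, #8  (cmp 5,8)
BLT body: taken
LDR r3, [r0] → r3=M[112]=20
AND r6, r6, r3 → r6=0&20=0
ADD r3, r3, r4 → r3=20+5=25
ADD r0, r0, #4 → r0=112+4=116
ADD r4, r4, #1 → r4=5+1=6
CMP r4, #8  (cmp 6,8)
BLT body: taken
LDR r3, [r0] → r3=M[116]=14
AND r6, r6, r3 → r6=0&14=0
ADD r3, r3, r4 → r3=14+6=20
ADD r0, r0, #4 → r0=116+4=120
ADD r4, r4, #1 → r4=6+1=7
CMP r4, #8  (cmp 7,8)
BLT body: taken
LDR r3, [r0] → r3=M[120]=22
AND r6, r6, r3 → r6=0&22=0
ADD r3, r3, r4 → r3=22+7=29
ADD r0, r0, #4 → r0=120+4=124
ADD r4, r4, #1 → r4=7+1=8
CMP r4, #8  (cmp 8,8)
BLT body: not taken
STR r6, [116] → M[116]=0
halt.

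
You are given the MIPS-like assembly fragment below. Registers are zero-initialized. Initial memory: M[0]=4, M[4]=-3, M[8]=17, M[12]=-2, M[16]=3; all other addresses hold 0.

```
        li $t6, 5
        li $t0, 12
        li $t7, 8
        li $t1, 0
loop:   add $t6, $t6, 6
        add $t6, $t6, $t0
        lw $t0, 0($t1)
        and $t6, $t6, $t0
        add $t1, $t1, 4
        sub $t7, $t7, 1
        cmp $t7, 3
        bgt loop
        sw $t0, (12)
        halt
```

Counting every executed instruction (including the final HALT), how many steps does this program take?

46

li $t6, 5 → $t6=5
li $t0, 12 → $t0=12
li $t7, 8 → $t7=8
li $t1, 0 → $t1=0
add $t6, $t6, 6 → $t6=5+6=11
add $t6, $t6, $t0 → $t6=11+12=23
lw $t0, 0($t1) → $t0=M[0]=4
and $t6, $t6, $t0 → $t6=23&4=4
add $t1, $t1, 4 → $t1=0+4=4
sub $t7, $t7, 1 → $t7=8-1=7
cmp $t7, 3  (cmp 7,3)
bgt loop: taken
add $t6, $t6, 6 → $t6=4+6=10
add $t6, $t6, $t0 → $t6=10+4=14
lw $t0, 0($t1) → $t0=M[4]=-3
and $t6, $t6, $t0 → $t6=14&(-3)=12
add $t1, $t1, 4 → $t1=4+4=8
sub $t7, $t7, 1 → $t7=7-1=6
cmp $t7, 3  (cmp 6,3)
bgt loop: taken
add $t6, $t6, 6 → $t6=12+6=18
add $t6, $t6, $t0 → $t6=18+(-3)=15
lw $t0, 0($t1) → $t0=M[8]=17
and $t6, $t6, $t0 → $t6=15&17=1
add $t1, $t1, 4 → $t1=8+4=12
sub $t7, $t7, 1 → $t7=6-1=5
cmp $t7, 3  (cmp 5,3)
bgt loop: taken
add $t6, $t6, 6 → $t6=1+6=7
add $t6, $t6, $t0 → $t6=7+17=24
lw $t0, 0($t1) → $t0=M[12]=-2
and $t6, $t6, $t0 → $t6=24&(-2)=24
add $t1, $t1, 4 → $t1=12+4=16
sub $t7, $t7, 1 → $t7=5-1=4
cmp $t7, 3  (cmp 4,3)
bgt loop: taken
add $t6, $t6, 6 → $t6=24+6=30
add $t6, $t6, $t0 → $t6=30+(-2)=28
lw $t0, 0($t1) → $t0=M[16]=3
and $t6, $t6, $t0 → $t6=28&3=0
add $t1, $t1, 4 → $t1=16+4=20
sub $t7, $t7, 1 → $t7=4-1=3
cmp $t7, 3  (cmp 3,3)
bgt loop: not taken
sw $t0, (12) → M[12]=3
halt.
Total executed instructions: 46.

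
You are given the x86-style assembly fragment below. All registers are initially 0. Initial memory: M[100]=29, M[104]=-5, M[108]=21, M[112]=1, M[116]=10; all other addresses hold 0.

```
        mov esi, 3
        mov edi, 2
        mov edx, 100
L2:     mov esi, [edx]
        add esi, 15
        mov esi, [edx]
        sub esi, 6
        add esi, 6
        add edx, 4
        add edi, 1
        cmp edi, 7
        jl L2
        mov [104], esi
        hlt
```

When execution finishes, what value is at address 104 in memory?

10

mov esi, 3 → esi=3
mov edi, 2 → edi=2
mov edx, 100 → edx=100
mov esi, [edx] → esi=M[100]=29
add esi, 15 → esi=29+15=44
mov esi, [edx] → esi=M[100]=29
sub esi, 6 → esi=29-6=23
add esi, 6 → esi=23+6=29
add edx, 4 → edx=100+4=104
add edi, 1 → edi=2+1=3
cmp edi, 7  (cmp 3,7)
jl L2: taken
mov esi, [edx] → esi=M[104]=-5
add esi, 15 → esi=(-5)+15=10
mov esi, [edx] → esi=M[104]=-5
sub esi, 6 → esi=(-5)-6=-11
add esi, 6 → esi=(-11)+6=-5
add edx, 4 → edx=104+4=108
add edi, 1 → edi=3+1=4
cmp edi, 7  (cmp 4,7)
jl L2: taken
mov esi, [edx] → esi=M[108]=21
add esi, 15 → esi=21+15=36
mov esi, [edx] → esi=M[108]=21
sub esi, 6 → esi=21-6=15
add esi, 6 → esi=15+6=21
add edx, 4 → edx=108+4=112
add edi, 1 → edi=4+1=5
cmp edi, 7  (cmp 5,7)
jl L2: taken
mov esi, [edx] → esi=M[112]=1
add esi, 15 → esi=1+15=16
mov esi, [edx] → esi=M[112]=1
sub esi, 6 → esi=1-6=-5
add esi, 6 → esi=(-5)+6=1
add edx, 4 → edx=112+4=116
add edi, 1 → edi=5+1=6
cmp edi, 7  (cmp 6,7)
jl L2: taken
mov esi, [edx] → esi=M[116]=10
add esi, 15 → esi=10+15=25
mov esi, [edx] → esi=M[116]=10
sub esi, 6 → esi=10-6=4
add esi, 6 → esi=4+6=10
add edx, 4 → edx=116+4=120
add edi, 1 → edi=6+1=7
cmp edi, 7  (cmp 7,7)
jl L2: not taken
mov [104], esi → M[104]=10
halt.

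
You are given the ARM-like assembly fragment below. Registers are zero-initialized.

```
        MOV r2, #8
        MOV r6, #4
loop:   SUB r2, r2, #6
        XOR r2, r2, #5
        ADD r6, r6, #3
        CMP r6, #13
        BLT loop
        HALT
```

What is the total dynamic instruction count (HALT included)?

18

r2=8
r6=4
r2=8-6=2
r2=2^5=7
r6=4+3=7
CMP r6, #13  (cmp 7,13)
BLT loop: taken
r2=7-6=1
r2=1^5=4
r6=7+3=10
CMP r6, #13  (cmp 10,13)
BLT loop: taken
r2=4-6=-2
r2=(-2)^5=-5
r6=10+3=13
CMP r6, #13  (cmp 13,13)
BLT loop: not taken
halt.
Total executed instructions: 18.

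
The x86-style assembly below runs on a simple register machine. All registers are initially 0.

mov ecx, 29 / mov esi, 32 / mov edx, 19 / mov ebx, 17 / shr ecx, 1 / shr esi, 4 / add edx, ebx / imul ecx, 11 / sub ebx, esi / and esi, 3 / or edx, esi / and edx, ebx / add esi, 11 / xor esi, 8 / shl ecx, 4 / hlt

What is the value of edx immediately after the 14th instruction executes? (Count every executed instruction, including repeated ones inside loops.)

after mov ecx, 29: ecx=29
after mov esi, 32: esi=32
after mov edx, 19: edx=19
after mov ebx, 17: ebx=17
after shr ecx, 1: ecx=29>>1=14
after shr esi, 4: esi=32>>4=2
after add edx, ebx: edx=19+17=36
after imul ecx, 11: ecx=14*11=154
after sub ebx, esi: ebx=17-2=15
after and esi, 3: esi=2&3=2
after or edx, esi: edx=36|2=38
after and edx, ebx: edx=38&15=6
after add esi, 11: esi=2+11=13
after xor esi, 8: esi=13^8=5
After step 14: edx = 6.

6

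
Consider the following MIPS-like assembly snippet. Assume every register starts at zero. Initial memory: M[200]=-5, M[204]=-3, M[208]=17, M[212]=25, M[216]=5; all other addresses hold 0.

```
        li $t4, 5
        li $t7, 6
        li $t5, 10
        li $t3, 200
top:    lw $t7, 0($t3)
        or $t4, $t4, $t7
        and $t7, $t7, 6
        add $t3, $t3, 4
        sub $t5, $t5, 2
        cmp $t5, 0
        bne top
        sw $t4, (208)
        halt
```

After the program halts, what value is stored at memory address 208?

$t4=5
$t7=6
$t5=10
$t3=200
$t7=M[200]=-5
$t4=5|(-5)=-1
$t7=(-5)&6=2
$t3=200+4=204
$t5=10-2=8
cmp $t5, 0  (cmp 8,0)
bne top: taken
$t7=M[204]=-3
$t4=(-1)|(-3)=-1
$t7=(-3)&6=4
$t3=204+4=208
$t5=8-2=6
cmp $t5, 0  (cmp 6,0)
bne top: taken
$t7=M[208]=17
$t4=(-1)|17=-1
$t7=17&6=0
$t3=208+4=212
$t5=6-2=4
cmp $t5, 0  (cmp 4,0)
bne top: taken
$t7=M[212]=25
$t4=(-1)|25=-1
$t7=25&6=0
$t3=212+4=216
$t5=4-2=2
cmp $t5, 0  (cmp 2,0)
bne top: taken
$t7=M[216]=5
$t4=(-1)|5=-1
$t7=5&6=4
$t3=216+4=220
$t5=2-2=0
cmp $t5, 0  (cmp 0,0)
bne top: not taken
sw $t4, (208) → M[208]=-1
halt.

-1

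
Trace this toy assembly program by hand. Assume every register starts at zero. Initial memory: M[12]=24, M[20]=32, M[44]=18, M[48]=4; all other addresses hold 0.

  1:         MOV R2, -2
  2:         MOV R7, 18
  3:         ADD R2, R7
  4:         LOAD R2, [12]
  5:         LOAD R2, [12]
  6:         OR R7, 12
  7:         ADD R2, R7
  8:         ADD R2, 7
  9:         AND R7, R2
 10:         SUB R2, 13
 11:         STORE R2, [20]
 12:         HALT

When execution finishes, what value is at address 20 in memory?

48

after MOV R2, -2: R2=-2
after MOV R7, 18: R7=18
after ADD R2, R7: R2=(-2)+18=16
after LOAD R2, [12]: R2=M[12]=24
after LOAD R2, [12]: R2=M[12]=24
after OR R7, 12: R7=18|12=30
after ADD R2, R7: R2=24+30=54
after ADD R2, 7: R2=54+7=61
after AND R7, R2: R7=30&61=28
after SUB R2, 13: R2=61-13=48
STORE R2, [20] → M[20]=48
halt.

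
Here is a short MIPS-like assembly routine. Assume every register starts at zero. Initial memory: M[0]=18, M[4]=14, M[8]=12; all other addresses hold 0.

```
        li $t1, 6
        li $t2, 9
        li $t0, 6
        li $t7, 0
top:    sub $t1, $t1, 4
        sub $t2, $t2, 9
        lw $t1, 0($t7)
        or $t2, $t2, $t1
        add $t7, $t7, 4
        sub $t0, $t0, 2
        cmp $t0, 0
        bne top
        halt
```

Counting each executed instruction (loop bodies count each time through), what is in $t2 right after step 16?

$t1=6
$t2=9
$t0=6
$t7=0
$t1=6-4=2
$t2=9-9=0
$t1=M[0]=18
$t2=0|18=18
$t7=0+4=4
$t0=6-2=4
cmp $t0, 0  (cmp 4,0)
bne top: taken
$t1=18-4=14
$t2=18-9=9
$t1=M[4]=14
$t2=9|14=15
After step 16: $t2 = 15.

15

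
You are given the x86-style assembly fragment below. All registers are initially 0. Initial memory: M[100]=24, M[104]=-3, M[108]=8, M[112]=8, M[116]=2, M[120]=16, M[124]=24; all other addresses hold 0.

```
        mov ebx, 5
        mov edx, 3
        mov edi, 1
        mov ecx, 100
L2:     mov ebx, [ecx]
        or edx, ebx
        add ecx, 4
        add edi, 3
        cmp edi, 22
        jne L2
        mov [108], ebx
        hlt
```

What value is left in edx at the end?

ebx=5
edx=3
edi=1
ecx=100
ebx=M[100]=24
edx=3|24=27
ecx=100+4=104
edi=1+3=4
cmp edi, 22  (cmp 4,22)
jne L2: taken
ebx=M[104]=-3
edx=27|(-3)=-1
ecx=104+4=108
edi=4+3=7
cmp edi, 22  (cmp 7,22)
jne L2: taken
ebx=M[108]=8
edx=(-1)|8=-1
ecx=108+4=112
edi=7+3=10
cmp edi, 22  (cmp 10,22)
jne L2: taken
ebx=M[112]=8
edx=(-1)|8=-1
ecx=112+4=116
edi=10+3=13
cmp edi, 22  (cmp 13,22)
jne L2: taken
ebx=M[116]=2
edx=(-1)|2=-1
ecx=116+4=120
edi=13+3=16
cmp edi, 22  (cmp 16,22)
jne L2: taken
ebx=M[120]=16
edx=(-1)|16=-1
ecx=120+4=124
edi=16+3=19
cmp edi, 22  (cmp 19,22)
jne L2: taken
ebx=M[124]=24
edx=(-1)|24=-1
ecx=124+4=128
edi=19+3=22
cmp edi, 22  (cmp 22,22)
jne L2: not taken
mov [108], ebx → M[108]=24
halt.

-1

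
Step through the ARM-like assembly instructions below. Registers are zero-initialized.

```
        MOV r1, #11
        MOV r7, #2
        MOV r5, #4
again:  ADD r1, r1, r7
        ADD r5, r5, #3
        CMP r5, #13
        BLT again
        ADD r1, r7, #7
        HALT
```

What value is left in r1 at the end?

after MOV r1, #11: r1=11
after MOV r7, #2: r7=2
after MOV r5, #4: r5=4
after ADD r1, r1, r7: r1=11+2=13
after ADD r5, r5, #3: r5=4+3=7
CMP r5, #13  (cmp 7,13)
BLT again: taken
after ADD r1, r1, r7: r1=13+2=15
after ADD r5, r5, #3: r5=7+3=10
CMP r5, #13  (cmp 10,13)
BLT again: taken
after ADD r1, r1, r7: r1=15+2=17
after ADD r5, r5, #3: r5=10+3=13
CMP r5, #13  (cmp 13,13)
BLT again: not taken
after ADD r1, r7, #7: r1=2+7=9
halt.

9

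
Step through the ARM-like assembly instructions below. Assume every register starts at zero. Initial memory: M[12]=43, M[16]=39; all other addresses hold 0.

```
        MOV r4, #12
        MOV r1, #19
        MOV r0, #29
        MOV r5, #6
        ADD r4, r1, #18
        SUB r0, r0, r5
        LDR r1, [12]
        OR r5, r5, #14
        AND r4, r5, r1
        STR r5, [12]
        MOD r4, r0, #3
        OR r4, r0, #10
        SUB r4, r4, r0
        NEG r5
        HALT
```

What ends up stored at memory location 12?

14

r4=12
r1=19
r0=29
r5=6
r4=19+18=37
r0=29-6=23
r1=M[12]=43
r5=6|14=14
r4=14&43=10
STR r5, [12] → M[12]=14
r4=23%3=2
r4=23|10=31
r4=31-23=8
r5=-(14)=-14
halt.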